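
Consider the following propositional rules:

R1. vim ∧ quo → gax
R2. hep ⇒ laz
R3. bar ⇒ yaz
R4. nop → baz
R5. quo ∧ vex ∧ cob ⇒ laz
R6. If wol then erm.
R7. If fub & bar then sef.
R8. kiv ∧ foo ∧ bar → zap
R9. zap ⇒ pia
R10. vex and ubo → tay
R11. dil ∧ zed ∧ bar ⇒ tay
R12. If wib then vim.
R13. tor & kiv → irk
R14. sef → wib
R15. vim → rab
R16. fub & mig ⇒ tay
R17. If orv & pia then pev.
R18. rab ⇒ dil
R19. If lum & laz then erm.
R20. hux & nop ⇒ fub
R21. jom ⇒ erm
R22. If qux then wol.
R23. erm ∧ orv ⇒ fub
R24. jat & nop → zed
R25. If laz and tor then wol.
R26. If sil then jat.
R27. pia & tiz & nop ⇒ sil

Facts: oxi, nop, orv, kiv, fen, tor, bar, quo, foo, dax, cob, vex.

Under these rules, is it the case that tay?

No

Forward chaining from the given facts derives: yaz, baz, laz, zap, pia, irk, pev, wol, erm, fub, sef, wib, vim, rab, dil, gax.
Rules concluding tay: R10 needs ubo; R11 needs zed; R16 needs mig — none of these are established.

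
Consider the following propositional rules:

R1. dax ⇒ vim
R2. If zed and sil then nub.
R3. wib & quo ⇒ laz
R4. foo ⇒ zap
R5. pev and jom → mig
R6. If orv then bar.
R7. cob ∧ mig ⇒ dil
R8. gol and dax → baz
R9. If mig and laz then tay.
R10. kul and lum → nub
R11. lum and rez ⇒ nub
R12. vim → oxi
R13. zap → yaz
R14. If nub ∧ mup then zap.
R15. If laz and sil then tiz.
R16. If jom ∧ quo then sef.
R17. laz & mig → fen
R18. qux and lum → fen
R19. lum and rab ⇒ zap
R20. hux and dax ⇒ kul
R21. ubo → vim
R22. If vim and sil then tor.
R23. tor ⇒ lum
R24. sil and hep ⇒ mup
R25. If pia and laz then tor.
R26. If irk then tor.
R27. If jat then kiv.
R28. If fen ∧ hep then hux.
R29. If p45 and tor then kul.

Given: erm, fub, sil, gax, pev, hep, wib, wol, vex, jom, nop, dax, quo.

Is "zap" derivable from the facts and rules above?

vim  (by R1: dax)
laz  (by R3: wib, quo)
mig  (by R5: pev, jom)
fen  (by R17: laz, mig)
tor  (by R22: vim, sil)
lum  (by R23: tor)
mup  (by R24: sil, hep)
hux  (by R28: fen, hep)
kul  (by R20: hux, dax)
nub  (by R10: kul, lum)
zap  (by R14: nub, mup)

Yes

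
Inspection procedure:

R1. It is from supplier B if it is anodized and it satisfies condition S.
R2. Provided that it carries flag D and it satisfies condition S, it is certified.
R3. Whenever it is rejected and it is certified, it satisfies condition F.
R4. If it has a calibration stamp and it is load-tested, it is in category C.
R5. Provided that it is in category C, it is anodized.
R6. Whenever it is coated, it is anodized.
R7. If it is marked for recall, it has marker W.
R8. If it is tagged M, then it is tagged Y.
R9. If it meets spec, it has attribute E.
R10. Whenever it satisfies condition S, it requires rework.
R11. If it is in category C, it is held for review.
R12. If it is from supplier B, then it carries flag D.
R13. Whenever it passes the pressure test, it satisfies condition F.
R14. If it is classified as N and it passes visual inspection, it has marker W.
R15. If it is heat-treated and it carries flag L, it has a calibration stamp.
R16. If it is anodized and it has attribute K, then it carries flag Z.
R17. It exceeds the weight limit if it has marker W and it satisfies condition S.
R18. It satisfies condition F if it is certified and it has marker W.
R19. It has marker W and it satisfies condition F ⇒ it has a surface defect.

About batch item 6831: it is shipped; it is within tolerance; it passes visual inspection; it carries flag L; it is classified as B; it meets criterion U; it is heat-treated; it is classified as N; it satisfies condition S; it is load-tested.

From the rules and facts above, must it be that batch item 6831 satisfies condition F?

By R14 (it is classified as N, it passes visual inspection): it has marker W.
By R15 (it is heat-treated, it carries flag L): it has a calibration stamp.
By R4 (it has a calibration stamp, it is load-tested): it is in category C.
By R5 (it is in category C): it is anodized.
By R1 (it is anodized, it satisfies condition S): it is from supplier B.
By R12 (it is from supplier B): it carries flag D.
By R2 (it carries flag D, it satisfies condition S): it is certified.
By R18 (it is certified, it has marker W): it satisfies condition F.

Yes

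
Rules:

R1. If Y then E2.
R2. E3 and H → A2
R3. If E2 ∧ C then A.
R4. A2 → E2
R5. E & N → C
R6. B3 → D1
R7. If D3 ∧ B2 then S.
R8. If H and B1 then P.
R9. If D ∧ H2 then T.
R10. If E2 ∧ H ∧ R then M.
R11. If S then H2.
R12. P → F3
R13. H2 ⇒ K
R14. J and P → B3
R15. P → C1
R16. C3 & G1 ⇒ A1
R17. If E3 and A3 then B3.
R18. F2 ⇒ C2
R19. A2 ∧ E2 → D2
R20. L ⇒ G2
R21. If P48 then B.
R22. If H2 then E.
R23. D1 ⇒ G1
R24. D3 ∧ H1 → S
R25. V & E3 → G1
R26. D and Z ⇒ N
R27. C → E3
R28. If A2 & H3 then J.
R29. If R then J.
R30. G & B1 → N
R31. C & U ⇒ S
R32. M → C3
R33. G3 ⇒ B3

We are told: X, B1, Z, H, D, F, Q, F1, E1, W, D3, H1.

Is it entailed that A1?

No

Forward chaining from the given facts derives: P, F3, C1, S, N, H2, K, E, C, T, E3, A2, E2, D2, A.
The only rule concluding A1 is R16, which needs C3; that is never established.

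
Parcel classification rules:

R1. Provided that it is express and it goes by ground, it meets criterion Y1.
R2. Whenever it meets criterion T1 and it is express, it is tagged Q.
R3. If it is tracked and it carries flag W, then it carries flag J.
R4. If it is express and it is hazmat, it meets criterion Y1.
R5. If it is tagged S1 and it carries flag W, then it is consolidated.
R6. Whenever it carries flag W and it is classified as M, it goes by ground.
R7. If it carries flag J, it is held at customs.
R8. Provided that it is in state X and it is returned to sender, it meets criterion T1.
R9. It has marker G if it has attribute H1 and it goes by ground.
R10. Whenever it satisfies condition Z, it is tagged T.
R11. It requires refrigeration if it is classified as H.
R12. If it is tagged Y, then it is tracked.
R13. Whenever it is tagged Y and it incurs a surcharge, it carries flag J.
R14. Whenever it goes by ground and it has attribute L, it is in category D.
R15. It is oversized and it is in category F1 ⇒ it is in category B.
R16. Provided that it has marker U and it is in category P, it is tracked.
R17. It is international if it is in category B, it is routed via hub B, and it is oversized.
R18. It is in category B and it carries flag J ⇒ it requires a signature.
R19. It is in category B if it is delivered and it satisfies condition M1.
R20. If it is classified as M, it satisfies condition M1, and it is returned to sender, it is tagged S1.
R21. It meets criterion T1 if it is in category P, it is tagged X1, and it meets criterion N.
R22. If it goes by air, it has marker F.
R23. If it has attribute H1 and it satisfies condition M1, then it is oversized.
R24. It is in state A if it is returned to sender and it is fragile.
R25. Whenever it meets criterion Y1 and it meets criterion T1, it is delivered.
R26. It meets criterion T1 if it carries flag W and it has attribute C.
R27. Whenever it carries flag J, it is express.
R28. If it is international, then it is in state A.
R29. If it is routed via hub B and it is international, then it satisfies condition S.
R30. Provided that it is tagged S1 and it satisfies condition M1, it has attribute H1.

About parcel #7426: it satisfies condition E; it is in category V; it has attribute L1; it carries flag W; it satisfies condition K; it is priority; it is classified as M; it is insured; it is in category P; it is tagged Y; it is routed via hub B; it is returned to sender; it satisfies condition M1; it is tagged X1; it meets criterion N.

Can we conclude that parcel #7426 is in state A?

By R6 (it carries flag W, it is classified as M): it goes by ground.
By R12 (it is tagged Y): it is tracked.
By R20 (it is classified as M, it satisfies condition M1, it is returned to sender): it is tagged S1.
By R21 (it is in category P, it is tagged X1, it meets criterion N): it meets criterion T1.
By R30 (it is tagged S1, it satisfies condition M1): it has attribute H1.
By R3 (it is tracked, it carries flag W): it carries flag J.
By R23 (it has attribute H1, it satisfies condition M1): it is oversized.
By R27 (it carries flag J): it is express.
By R1 (it is express, it goes by ground): it meets criterion Y1.
By R25 (it meets criterion Y1, it meets criterion T1): it is delivered.
By R19 (it is delivered, it satisfies condition M1): it is in category B.
By R17 (it is in category B, it is routed via hub B, it is oversized): it is international.
By R28 (it is international): it is in state A.

Yes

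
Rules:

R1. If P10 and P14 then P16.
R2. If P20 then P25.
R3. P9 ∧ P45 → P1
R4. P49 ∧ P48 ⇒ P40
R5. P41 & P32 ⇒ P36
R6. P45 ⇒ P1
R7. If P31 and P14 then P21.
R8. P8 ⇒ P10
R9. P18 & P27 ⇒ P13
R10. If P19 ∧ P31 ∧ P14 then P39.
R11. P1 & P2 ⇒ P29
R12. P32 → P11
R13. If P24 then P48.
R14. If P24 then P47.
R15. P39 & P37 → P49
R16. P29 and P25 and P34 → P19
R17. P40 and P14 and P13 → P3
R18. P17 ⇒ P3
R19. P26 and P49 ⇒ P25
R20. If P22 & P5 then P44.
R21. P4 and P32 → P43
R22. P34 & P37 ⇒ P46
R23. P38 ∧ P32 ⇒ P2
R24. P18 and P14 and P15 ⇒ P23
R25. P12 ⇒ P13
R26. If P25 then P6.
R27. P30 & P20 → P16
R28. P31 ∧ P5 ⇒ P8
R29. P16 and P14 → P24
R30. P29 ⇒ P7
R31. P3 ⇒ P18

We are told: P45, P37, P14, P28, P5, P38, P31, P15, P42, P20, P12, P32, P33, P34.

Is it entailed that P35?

Forward chaining from the given facts derives: P25, P1, P21, P11, P46, P2, P13, P6, P8, P10, P29, P19, P7, P16, P39, P49, P24, P48, P47, P40, P3, P18, P23.
No rule has P35 as its conclusion, and it is not among the given facts.

No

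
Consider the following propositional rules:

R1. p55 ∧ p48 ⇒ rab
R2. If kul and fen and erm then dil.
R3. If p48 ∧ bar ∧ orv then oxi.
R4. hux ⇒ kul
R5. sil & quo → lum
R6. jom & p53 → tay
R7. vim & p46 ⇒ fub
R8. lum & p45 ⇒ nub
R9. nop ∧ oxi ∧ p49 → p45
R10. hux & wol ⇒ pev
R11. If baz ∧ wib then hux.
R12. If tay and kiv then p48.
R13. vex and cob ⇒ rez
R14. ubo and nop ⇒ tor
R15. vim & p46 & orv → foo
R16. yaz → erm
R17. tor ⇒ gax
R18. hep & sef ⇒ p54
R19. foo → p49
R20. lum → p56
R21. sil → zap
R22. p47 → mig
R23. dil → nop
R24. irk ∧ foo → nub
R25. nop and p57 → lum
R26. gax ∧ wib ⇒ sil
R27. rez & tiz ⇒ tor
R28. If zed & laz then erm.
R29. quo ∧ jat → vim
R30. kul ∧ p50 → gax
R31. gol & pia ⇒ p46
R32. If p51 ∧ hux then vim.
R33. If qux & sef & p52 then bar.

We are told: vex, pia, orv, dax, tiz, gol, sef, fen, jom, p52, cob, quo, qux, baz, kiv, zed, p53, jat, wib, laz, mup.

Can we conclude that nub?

Yes

tay  (by R6: jom, p53)
hux  (by R11: baz, wib)
p48  (by R12: tay, kiv)
rez  (by R13: vex, cob)
tor  (by R27: rez, tiz)
erm  (by R28: zed, laz)
vim  (by R29: quo, jat)
p46  (by R31: gol, pia)
bar  (by R33: qux, sef, p52)
oxi  (by R3: p48, bar, orv)
kul  (by R4: hux)
foo  (by R15: vim, p46, orv)
gax  (by R17: tor)
p49  (by R19: foo)
sil  (by R26: gax, wib)
dil  (by R2: kul, fen, erm)
lum  (by R5: sil, quo)
nop  (by R23: dil)
p45  (by R9: nop, oxi, p49)
nub  (by R8: lum, p45)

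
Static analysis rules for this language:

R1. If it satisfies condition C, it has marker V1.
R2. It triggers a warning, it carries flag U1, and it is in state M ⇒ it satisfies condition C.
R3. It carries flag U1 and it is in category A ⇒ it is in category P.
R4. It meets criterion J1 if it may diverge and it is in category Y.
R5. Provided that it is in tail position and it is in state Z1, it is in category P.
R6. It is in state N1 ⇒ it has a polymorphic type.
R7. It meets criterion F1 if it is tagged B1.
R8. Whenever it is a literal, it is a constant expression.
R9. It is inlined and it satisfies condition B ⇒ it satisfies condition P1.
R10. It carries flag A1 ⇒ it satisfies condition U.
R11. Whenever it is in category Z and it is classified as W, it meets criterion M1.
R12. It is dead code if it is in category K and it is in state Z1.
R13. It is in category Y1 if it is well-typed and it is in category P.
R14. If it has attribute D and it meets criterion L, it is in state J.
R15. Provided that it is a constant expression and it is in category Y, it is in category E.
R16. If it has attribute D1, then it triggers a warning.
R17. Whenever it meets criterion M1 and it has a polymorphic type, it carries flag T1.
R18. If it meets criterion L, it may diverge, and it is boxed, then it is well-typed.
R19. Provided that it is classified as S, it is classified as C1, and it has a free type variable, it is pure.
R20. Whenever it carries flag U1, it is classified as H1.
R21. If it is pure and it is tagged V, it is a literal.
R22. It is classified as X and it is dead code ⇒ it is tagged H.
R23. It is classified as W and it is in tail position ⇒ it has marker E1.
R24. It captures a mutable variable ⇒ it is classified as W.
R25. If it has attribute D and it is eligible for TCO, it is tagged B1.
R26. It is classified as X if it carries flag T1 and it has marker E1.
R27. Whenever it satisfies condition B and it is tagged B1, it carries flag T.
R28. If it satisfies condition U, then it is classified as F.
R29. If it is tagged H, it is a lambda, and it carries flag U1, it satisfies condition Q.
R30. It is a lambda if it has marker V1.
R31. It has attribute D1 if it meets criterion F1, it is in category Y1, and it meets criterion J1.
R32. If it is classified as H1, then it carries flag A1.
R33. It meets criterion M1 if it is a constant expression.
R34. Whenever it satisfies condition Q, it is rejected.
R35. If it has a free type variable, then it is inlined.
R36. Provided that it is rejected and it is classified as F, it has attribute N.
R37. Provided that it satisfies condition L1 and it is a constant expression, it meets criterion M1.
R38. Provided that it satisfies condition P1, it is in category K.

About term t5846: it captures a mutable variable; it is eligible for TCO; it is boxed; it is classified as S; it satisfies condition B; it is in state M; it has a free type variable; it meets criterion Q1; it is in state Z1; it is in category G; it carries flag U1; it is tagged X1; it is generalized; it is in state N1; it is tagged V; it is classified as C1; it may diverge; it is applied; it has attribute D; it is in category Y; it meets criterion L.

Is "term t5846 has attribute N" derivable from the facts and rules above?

Forward chaining from the given facts derives: meets criterion J1, has a polymorphic type, is in state J, is well-typed, is pure, is classified as H1, is a literal, is classified as W, is tagged B1, carries flag T, carries flag A1, is inlined, meets criterion F1, is a constant expression, satisfies condition P1, satisfies condition U, is in category E, is classified as F, meets criterion M1, is in category K, is dead code, carries flag T1.
The only rule concluding "it has attribute N" is R36, which needs "it is rejected"; that is never established.

No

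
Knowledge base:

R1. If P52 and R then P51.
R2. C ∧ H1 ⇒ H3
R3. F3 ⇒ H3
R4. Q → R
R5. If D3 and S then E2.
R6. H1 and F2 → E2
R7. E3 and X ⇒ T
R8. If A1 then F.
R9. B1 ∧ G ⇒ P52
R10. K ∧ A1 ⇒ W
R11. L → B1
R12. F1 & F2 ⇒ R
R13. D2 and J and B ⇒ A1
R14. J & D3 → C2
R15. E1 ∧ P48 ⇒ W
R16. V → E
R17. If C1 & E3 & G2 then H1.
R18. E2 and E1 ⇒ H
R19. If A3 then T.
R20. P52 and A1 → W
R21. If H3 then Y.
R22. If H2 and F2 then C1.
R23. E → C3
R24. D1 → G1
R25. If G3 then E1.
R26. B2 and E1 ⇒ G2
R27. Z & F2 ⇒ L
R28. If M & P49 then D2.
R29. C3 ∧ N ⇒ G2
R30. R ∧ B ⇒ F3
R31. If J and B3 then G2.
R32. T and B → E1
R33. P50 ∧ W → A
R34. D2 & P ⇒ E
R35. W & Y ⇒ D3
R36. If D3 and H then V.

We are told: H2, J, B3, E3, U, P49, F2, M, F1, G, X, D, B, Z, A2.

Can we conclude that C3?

T  (by R7: E3, X)
R  (by R12: F1, F2)
C1  (by R22: H2, F2)
L  (by R27: Z, F2)
D2  (by R28: M, P49)
F3  (by R30: R, B)
G2  (by R31: J, B3)
E1  (by R32: T, B)
H3  (by R3: F3)
B1  (by R11: L)
A1  (by R13: D2, J, B)
H1  (by R17: C1, E3, G2)
Y  (by R21: H3)
E2  (by R6: H1, F2)
P52  (by R9: B1, G)
H  (by R18: E2, E1)
W  (by R20: P52, A1)
D3  (by R35: W, Y)
V  (by R36: D3, H)
E  (by R16: V)
C3  (by R23: E)

Yes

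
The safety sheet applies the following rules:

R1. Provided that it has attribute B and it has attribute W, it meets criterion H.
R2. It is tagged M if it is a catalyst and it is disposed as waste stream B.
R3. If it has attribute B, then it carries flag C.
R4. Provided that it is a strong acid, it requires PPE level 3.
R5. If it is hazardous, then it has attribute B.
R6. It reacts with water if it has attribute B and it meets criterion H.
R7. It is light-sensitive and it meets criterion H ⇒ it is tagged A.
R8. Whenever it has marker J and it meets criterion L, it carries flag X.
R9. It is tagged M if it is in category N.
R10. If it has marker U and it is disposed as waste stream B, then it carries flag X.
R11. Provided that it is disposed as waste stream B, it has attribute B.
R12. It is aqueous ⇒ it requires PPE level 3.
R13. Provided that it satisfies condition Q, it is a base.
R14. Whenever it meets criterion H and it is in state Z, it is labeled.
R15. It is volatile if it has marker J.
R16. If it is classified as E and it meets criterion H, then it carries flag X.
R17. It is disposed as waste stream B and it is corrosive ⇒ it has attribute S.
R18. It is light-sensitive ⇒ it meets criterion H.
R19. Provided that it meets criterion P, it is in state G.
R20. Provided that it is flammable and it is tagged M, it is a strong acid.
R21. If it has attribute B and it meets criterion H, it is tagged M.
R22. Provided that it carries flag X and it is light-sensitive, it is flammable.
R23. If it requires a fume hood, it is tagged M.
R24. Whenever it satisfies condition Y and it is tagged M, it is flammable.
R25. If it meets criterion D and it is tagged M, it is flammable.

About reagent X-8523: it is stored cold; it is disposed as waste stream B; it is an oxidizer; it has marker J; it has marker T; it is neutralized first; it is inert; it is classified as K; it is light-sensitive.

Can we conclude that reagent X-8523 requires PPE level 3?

Forward chaining from the given facts derives: has attribute B, is volatile, meets criterion H, is tagged M, carries flag C, reacts with water, is tagged A.
Rules concluding "it requires PPE level 3": R4 needs "it is a strong acid"; R12 needs "it is aqueous" — none of these are established.

No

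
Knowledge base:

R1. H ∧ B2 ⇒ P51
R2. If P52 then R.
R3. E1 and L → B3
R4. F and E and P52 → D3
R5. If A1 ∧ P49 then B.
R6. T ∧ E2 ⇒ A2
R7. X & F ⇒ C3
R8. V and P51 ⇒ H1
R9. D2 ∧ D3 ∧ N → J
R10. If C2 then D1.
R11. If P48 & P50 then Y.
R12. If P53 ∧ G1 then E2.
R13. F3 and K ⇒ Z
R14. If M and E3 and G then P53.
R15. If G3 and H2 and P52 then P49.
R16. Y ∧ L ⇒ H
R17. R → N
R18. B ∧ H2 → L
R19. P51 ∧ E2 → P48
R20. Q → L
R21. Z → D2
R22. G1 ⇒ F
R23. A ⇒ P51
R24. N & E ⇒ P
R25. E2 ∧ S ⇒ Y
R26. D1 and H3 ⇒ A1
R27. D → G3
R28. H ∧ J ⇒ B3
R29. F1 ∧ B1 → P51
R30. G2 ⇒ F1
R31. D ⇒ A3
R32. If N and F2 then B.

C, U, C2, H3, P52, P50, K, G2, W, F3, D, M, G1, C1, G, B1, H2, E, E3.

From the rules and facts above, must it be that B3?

R  (by R2: P52)
D1  (by R10: C2)
Z  (by R13: F3, K)
P53  (by R14: M, E3, G)
N  (by R17: R)
D2  (by R21: Z)
F  (by R22: G1)
A1  (by R26: D1, H3)
G3  (by R27: D)
F1  (by R30: G2)
D3  (by R4: F, E, P52)
J  (by R9: D2, D3, N)
E2  (by R12: P53, G1)
P49  (by R15: G3, H2, P52)
P51  (by R29: F1, B1)
B  (by R5: A1, P49)
L  (by R18: B, H2)
P48  (by R19: P51, E2)
Y  (by R11: P48, P50)
H  (by R16: Y, L)
B3  (by R28: H, J)

Yes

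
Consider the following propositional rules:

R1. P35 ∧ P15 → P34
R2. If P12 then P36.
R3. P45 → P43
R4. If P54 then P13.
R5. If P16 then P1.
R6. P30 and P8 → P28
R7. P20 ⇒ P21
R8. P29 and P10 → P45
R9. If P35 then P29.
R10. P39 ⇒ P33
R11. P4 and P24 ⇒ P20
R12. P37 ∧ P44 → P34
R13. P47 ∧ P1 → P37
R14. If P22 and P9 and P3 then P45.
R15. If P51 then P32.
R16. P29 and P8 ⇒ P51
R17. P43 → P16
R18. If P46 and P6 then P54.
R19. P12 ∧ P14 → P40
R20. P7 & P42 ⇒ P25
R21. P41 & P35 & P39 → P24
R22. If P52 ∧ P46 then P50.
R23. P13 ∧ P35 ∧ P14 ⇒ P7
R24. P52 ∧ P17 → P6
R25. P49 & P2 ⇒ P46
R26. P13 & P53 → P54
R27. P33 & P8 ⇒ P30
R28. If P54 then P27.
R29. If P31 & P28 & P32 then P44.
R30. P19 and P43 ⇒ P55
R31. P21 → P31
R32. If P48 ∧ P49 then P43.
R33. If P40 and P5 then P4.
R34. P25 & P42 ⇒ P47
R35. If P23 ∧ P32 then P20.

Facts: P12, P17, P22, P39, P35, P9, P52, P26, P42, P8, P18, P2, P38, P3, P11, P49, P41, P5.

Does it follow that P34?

Forward chaining from the given facts derives: P36, P29, P33, P45, P51, P24, P6, P46, P30, P43, P28, P32, P16, P54, P50, P27, P13, P1.
Rules concluding P34: R1 needs P15; R12 needs P37 — none of these are established.

No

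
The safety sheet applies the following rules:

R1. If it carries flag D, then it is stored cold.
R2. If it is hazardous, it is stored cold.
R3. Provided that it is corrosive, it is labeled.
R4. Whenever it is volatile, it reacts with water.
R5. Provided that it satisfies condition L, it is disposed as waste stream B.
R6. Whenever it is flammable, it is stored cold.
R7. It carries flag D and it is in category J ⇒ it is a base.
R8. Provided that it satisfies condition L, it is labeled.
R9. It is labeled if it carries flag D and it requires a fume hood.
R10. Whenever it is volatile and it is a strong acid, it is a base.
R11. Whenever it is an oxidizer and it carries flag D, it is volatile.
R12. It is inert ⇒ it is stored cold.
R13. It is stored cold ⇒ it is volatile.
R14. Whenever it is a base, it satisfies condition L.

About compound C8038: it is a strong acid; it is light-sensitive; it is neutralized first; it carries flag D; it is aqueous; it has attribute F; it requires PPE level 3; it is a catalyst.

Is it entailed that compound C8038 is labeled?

Yes

By R1 (it carries flag D): it is stored cold.
By R13 (it is stored cold): it is volatile.
By R10 (it is volatile, it is a strong acid): it is a base.
By R14 (it is a base): it satisfies condition L.
By R8 (it satisfies condition L): it is labeled.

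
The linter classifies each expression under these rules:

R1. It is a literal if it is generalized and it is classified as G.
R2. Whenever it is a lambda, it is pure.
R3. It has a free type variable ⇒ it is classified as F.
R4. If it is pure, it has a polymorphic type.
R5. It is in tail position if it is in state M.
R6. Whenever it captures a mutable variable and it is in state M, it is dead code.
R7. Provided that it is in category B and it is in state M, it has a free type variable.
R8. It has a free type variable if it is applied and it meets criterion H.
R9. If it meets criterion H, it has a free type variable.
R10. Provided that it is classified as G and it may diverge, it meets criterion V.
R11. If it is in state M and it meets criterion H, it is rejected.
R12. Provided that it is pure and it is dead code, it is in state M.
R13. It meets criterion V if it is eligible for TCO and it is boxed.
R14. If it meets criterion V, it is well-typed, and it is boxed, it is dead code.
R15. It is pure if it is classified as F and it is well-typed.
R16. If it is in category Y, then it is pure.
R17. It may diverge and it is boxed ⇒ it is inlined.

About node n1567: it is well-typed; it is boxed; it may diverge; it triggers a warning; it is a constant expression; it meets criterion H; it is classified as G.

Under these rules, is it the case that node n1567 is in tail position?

By R9 (it meets criterion H): it has a free type variable.
By R10 (it is classified as G, it may diverge): it meets criterion V.
By R14 (it meets criterion V, it is well-typed, it is boxed): it is dead code.
By R3 (it has a free type variable): it is classified as F.
By R15 (it is classified as F, it is well-typed): it is pure.
By R12 (it is pure, it is dead code): it is in state M.
By R5 (it is in state M): it is in tail position.

Yes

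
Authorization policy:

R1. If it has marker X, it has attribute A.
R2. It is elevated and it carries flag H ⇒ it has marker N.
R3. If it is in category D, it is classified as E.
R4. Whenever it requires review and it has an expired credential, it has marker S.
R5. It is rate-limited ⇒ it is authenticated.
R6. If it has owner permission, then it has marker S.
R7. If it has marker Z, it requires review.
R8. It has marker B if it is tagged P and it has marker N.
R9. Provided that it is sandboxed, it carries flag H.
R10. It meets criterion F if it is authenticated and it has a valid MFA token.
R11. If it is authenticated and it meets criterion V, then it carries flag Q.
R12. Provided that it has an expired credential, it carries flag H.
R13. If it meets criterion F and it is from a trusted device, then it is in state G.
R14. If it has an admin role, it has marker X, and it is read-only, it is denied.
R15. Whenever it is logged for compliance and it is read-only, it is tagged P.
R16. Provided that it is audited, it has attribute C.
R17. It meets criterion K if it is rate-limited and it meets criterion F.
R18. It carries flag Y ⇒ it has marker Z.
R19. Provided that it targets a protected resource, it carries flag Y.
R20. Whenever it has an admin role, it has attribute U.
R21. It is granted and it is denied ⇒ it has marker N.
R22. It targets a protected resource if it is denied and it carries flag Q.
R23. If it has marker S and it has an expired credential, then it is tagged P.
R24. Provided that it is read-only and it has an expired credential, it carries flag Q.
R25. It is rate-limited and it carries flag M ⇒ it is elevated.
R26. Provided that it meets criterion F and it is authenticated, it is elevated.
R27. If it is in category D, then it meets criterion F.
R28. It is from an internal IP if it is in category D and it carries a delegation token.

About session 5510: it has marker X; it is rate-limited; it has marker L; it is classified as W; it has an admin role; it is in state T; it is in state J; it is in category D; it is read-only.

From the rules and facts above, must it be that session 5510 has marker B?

Forward chaining from the given facts derives: has attribute A, is classified as E, is authenticated, is denied, has attribute U, meets criterion F, meets criterion K, is elevated.
The only rule concluding "it has marker B" is R8, which needs "it is tagged P"; that is never established.

No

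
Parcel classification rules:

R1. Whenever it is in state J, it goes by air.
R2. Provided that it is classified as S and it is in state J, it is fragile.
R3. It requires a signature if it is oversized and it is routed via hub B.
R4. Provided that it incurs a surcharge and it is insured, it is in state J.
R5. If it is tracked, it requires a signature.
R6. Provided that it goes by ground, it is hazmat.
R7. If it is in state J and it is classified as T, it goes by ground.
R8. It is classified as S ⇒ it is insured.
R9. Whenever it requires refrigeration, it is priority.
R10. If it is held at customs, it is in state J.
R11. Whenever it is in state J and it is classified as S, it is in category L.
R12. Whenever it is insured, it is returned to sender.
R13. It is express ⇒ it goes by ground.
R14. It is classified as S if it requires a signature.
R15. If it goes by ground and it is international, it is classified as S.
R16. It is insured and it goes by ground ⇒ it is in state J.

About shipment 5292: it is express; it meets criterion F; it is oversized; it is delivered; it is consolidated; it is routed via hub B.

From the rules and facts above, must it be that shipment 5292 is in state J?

Yes

By R3 (it is oversized, it is routed via hub B): it requires a signature.
By R13 (it is express): it goes by ground.
By R14 (it requires a signature): it is classified as S.
By R8 (it is classified as S): it is insured.
By R16 (it is insured, it goes by ground): it is in state J.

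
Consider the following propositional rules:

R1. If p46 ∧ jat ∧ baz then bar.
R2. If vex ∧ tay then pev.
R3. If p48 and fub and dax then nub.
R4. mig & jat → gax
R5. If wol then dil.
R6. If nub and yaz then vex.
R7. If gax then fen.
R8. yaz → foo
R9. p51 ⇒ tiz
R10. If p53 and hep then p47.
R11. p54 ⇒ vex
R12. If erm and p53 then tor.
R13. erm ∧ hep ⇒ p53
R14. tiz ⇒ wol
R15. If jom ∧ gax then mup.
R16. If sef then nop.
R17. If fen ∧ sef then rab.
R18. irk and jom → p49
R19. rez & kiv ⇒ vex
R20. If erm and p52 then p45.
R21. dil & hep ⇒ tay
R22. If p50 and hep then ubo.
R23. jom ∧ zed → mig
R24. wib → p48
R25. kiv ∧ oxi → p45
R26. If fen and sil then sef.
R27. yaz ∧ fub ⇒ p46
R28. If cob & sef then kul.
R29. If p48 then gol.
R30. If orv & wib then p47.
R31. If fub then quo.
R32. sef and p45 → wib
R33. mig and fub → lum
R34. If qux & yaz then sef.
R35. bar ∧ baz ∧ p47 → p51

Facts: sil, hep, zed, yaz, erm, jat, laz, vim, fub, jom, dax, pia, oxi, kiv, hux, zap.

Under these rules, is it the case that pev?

Forward chaining from the given facts derives: foo, p53, mig, p45, p46, quo, lum, gax, fen, p47, tor, mup, sef, wib, nop, rab, p48, gol, nub, vex.
The only rule concluding pev is R2, which needs tay; that is never established.

No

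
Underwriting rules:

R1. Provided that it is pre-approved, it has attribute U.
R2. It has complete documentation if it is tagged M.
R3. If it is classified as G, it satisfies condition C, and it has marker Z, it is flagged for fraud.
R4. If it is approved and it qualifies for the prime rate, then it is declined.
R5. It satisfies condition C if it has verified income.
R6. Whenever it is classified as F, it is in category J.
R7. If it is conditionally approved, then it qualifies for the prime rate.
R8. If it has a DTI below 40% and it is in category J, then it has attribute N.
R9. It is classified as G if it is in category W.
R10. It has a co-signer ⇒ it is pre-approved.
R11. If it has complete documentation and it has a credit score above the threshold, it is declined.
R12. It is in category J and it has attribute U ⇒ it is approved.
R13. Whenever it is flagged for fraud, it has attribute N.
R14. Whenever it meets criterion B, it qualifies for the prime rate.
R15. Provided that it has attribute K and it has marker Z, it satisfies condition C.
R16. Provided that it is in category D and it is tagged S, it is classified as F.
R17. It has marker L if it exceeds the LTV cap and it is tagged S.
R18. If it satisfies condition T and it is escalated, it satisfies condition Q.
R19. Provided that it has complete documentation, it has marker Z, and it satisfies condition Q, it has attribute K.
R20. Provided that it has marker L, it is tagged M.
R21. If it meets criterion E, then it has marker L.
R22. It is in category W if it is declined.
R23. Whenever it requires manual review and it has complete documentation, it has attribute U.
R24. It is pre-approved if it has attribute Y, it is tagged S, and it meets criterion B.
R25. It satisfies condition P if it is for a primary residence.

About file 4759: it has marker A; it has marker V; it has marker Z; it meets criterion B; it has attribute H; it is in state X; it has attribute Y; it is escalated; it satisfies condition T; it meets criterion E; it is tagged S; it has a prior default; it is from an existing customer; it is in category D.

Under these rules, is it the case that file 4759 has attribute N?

Yes

By R14 (it meets criterion B): it qualifies for the prime rate.
By R16 (it is in category D, it is tagged S): it is classified as F.
By R18 (it satisfies condition T, it is escalated): it satisfies condition Q.
By R21 (it meets criterion E): it has marker L.
By R24 (it has attribute Y, it is tagged S, it meets criterion B): it is pre-approved.
By R1 (it is pre-approved): it has attribute U.
By R6 (it is classified as F): it is in category J.
By R12 (it is in category J, it has attribute U): it is approved.
By R20 (it has marker L): it is tagged M.
By R2 (it is tagged M): it has complete documentation.
By R4 (it is approved, it qualifies for the prime rate): it is declined.
By R19 (it has complete documentation, it has marker Z, it satisfies condition Q): it has attribute K.
By R22 (it is declined): it is in category W.
By R9 (it is in category W): it is classified as G.
By R15 (it has attribute K, it has marker Z): it satisfies condition C.
By R3 (it is classified as G, it satisfies condition C, it has marker Z): it is flagged for fraud.
By R13 (it is flagged for fraud): it has attribute N.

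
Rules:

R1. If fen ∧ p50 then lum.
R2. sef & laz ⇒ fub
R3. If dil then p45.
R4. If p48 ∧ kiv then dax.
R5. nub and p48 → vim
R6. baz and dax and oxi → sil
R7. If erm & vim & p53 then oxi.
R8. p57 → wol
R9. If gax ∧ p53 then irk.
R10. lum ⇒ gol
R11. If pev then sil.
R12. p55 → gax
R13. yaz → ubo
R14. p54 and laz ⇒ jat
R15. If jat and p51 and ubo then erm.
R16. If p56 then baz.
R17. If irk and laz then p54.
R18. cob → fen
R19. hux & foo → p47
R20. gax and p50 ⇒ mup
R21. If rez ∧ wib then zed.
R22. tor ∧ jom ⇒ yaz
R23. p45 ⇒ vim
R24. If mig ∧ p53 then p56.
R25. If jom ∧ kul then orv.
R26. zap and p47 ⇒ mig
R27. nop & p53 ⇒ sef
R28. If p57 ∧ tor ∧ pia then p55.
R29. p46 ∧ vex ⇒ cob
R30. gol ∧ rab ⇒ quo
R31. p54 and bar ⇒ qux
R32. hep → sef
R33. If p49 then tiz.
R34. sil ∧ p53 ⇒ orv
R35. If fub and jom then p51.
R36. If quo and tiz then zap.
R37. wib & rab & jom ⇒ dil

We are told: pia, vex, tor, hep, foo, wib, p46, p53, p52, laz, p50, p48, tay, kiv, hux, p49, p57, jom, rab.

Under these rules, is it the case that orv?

Yes

dax  (by R4: p48, kiv)
p47  (by R19: hux, foo)
yaz  (by R22: tor, jom)
p55  (by R28: p57, tor, pia)
cob  (by R29: p46, vex)
sef  (by R32: hep)
tiz  (by R33: p49)
dil  (by R37: wib, rab, jom)
fub  (by R2: sef, laz)
p45  (by R3: dil)
gax  (by R12: p55)
ubo  (by R13: yaz)
fen  (by R18: cob)
vim  (by R23: p45)
p51  (by R35: fub, jom)
lum  (by R1: fen, p50)
irk  (by R9: gax, p53)
gol  (by R10: lum)
p54  (by R17: irk, laz)
quo  (by R30: gol, rab)
zap  (by R36: quo, tiz)
jat  (by R14: p54, laz)
erm  (by R15: jat, p51, ubo)
mig  (by R26: zap, p47)
oxi  (by R7: erm, vim, p53)
p56  (by R24: mig, p53)
baz  (by R16: p56)
sil  (by R6: baz, dax, oxi)
orv  (by R34: sil, p53)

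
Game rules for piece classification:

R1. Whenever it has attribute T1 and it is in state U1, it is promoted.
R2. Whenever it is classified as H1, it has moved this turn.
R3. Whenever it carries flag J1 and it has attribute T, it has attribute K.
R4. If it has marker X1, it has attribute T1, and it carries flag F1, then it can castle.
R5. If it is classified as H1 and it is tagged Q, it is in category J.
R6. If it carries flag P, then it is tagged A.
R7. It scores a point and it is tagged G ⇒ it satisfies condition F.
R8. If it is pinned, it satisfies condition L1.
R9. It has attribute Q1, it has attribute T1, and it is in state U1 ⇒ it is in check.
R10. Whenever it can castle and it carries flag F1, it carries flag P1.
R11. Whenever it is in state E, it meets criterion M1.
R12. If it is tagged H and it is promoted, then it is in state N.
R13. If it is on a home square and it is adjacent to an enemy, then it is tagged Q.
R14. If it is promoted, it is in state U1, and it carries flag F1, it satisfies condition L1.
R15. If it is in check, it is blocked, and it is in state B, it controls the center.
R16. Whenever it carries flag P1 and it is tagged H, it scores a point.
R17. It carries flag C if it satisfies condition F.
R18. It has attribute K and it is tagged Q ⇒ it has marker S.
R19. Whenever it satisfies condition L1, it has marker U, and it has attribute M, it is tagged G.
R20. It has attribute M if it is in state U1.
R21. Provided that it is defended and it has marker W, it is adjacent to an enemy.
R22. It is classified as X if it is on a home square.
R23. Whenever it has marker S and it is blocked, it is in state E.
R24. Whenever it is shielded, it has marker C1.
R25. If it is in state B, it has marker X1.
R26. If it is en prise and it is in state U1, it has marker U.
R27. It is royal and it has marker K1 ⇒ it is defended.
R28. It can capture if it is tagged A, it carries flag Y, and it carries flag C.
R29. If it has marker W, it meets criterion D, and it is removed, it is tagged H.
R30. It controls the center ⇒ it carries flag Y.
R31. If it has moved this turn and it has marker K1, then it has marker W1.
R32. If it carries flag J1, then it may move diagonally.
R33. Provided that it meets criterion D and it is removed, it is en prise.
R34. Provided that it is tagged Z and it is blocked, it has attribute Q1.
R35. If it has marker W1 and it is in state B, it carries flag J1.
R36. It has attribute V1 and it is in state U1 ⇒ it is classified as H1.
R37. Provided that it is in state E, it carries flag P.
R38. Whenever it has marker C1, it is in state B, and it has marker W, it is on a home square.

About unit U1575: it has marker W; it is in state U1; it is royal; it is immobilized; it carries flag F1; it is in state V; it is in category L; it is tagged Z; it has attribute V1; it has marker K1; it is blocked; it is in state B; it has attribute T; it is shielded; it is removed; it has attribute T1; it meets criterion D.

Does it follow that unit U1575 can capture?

By R1 (it has attribute T1, it is in state U1): it is promoted.
By R14 (it is promoted, it is in state U1, it carries flag F1): it satisfies condition L1.
By R20 (it is in state U1): it has attribute M.
By R24 (it is shielded): it has marker C1.
By R25 (it is in state B): it has marker X1.
By R27 (it is royal, it has marker K1): it is defended.
By R29 (it has marker W, it meets criterion D, it is removed): it is tagged H.
By R33 (it meets criterion D, it is removed): it is en prise.
By R34 (it is tagged Z, it is blocked): it has attribute Q1.
By R36 (it has attribute V1, it is in state U1): it is classified as H1.
By R38 (it has marker C1, it is in state B, it has marker W): it is on a home square.
By R2 (it is classified as H1): it has moved this turn.
By R4 (it has marker X1, it has attribute T1, it carries flag F1): it can castle.
By R9 (it has attribute Q1, it has attribute T1, it is in state U1): it is in check.
By R10 (it can castle, it carries flag F1): it carries flag P1.
By R15 (it is in check, it is blocked, it is in state B): it controls the center.
By R16 (it carries flag P1, it is tagged H): it scores a point.
By R21 (it is defended, it has marker W): it is adjacent to an enemy.
By R26 (it is en prise, it is in state U1): it has marker U.
By R30 (it controls the center): it carries flag Y.
By R31 (it has moved this turn, it has marker K1): it has marker W1.
By R35 (it has marker W1, it is in state B): it carries flag J1.
By R3 (it carries flag J1, it has attribute T): it has attribute K.
By R13 (it is on a home square, it is adjacent to an enemy): it is tagged Q.
By R18 (it has attribute K, it is tagged Q): it has marker S.
By R19 (it satisfies condition L1, it has marker U, it has attribute M): it is tagged G.
By R23 (it has marker S, it is blocked): it is in state E.
By R37 (it is in state E): it carries flag P.
By R6 (it carries flag P): it is tagged A.
By R7 (it scores a point, it is tagged G): it satisfies condition F.
By R17 (it satisfies condition F): it carries flag C.
By R28 (it is tagged A, it carries flag Y, it carries flag C): it can capture.

Yes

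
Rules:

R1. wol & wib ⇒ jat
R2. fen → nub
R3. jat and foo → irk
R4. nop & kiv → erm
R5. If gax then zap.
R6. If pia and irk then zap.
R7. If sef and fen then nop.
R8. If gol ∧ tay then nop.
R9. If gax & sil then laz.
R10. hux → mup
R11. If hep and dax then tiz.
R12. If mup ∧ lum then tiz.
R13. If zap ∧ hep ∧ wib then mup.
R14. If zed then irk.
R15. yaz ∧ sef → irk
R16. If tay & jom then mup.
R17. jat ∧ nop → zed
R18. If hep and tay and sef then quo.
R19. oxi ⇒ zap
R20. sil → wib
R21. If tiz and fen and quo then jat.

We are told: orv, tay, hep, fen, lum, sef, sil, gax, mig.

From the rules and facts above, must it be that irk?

Yes

zap  (by R5: gax)
nop  (by R7: sef, fen)
quo  (by R18: hep, tay, sef)
wib  (by R20: sil)
mup  (by R13: zap, hep, wib)
tiz  (by R12: mup, lum)
jat  (by R21: tiz, fen, quo)
zed  (by R17: jat, nop)
irk  (by R14: zed)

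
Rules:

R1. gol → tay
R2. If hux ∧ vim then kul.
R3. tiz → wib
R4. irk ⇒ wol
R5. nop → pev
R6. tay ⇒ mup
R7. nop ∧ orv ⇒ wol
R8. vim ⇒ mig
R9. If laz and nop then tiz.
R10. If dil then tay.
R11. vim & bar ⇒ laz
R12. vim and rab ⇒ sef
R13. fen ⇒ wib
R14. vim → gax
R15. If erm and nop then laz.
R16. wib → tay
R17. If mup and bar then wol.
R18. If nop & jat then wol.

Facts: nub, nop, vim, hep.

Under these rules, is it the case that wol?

No

Forward chaining from the given facts derives: pev, mig, gax.
Rules concluding wol: R4 needs irk; R7 needs orv; R17 needs mup; R18 needs jat — none of these are established.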